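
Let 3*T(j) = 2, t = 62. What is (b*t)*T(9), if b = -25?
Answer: -3100/3 ≈ -1033.3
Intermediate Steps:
T(j) = 2/3 (T(j) = (1/3)*2 = 2/3)
(b*t)*T(9) = -25*62*(2/3) = -1550*2/3 = -3100/3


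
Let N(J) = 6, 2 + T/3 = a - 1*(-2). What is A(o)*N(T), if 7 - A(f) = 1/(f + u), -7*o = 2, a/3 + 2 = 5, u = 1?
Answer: 168/5 ≈ 33.600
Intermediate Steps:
a = 9 (a = -6 + 3*5 = -6 + 15 = 9)
T = 27 (T = -6 + 3*(9 - 1*(-2)) = -6 + 3*(9 + 2) = -6 + 3*11 = -6 + 33 = 27)
o = -2/7 (o = -⅐*2 = -2/7 ≈ -0.28571)
A(f) = 7 - 1/(1 + f) (A(f) = 7 - 1/(f + 1) = 7 - 1/(1 + f))
A(o)*N(T) = ((6 + 7*(-2/7))/(1 - 2/7))*6 = ((6 - 2)/(5/7))*6 = ((7/5)*4)*6 = (28/5)*6 = 168/5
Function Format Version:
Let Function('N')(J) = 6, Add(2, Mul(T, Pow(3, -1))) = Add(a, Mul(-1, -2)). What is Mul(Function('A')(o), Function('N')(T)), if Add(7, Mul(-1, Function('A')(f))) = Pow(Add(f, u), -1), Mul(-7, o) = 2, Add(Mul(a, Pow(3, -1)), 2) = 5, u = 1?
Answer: Rational(168, 5) ≈ 33.600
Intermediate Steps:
a = 9 (a = Add(-6, Mul(3, 5)) = Add(-6, 15) = 9)
T = 27 (T = Add(-6, Mul(3, Add(9, Mul(-1, -2)))) = Add(-6, Mul(3, Add(9, 2))) = Add(-6, Mul(3, 11)) = Add(-6, 33) = 27)
o = Rational(-2, 7) (o = Mul(Rational(-1, 7), 2) = Rational(-2, 7) ≈ -0.28571)
Function('A')(f) = Add(7, Mul(-1, Pow(Add(1, f), -1))) (Function('A')(f) = Add(7, Mul(-1, Pow(Add(f, 1), -1))) = Add(7, Mul(-1, Pow(Add(1, f), -1))))
Mul(Function('A')(o), Function('N')(T)) = Mul(Mul(Pow(Add(1, Rational(-2, 7)), -1), Add(6, Mul(7, Rational(-2, 7)))), 6) = Mul(Mul(Pow(Rational(5, 7), -1), Add(6, -2)), 6) = Mul(Mul(Rational(7, 5), 4), 6) = Mul(Rational(28, 5), 6) = Rational(168, 5)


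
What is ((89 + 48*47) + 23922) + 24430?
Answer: 50697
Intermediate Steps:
((89 + 48*47) + 23922) + 24430 = ((89 + 2256) + 23922) + 24430 = (2345 + 23922) + 24430 = 26267 + 24430 = 50697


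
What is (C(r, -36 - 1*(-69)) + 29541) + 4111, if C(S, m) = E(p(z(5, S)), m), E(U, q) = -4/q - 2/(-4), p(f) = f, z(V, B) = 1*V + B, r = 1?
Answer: 2221057/66 ≈ 33652.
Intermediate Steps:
z(V, B) = B + V (z(V, B) = V + B = B + V)
E(U, q) = ½ - 4/q (E(U, q) = -4/q - 2*(-¼) = -4/q + ½ = ½ - 4/q)
C(S, m) = (-8 + m)/(2*m)
(C(r, -36 - 1*(-69)) + 29541) + 4111 = ((-8 + (-36 - 1*(-69)))/(2*(-36 - 1*(-69))) + 29541) + 4111 = ((-8 + (-36 + 69))/(2*(-36 + 69)) + 29541) + 4111 = ((½)*(-8 + 33)/33 + 29541) + 4111 = ((½)*(1/33)*25 + 29541) + 4111 = (25/66 + 29541) + 4111 = 1949731/66 + 4111 = 2221057/66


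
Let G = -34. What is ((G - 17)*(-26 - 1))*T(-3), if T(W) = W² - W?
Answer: 16524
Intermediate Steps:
((G - 17)*(-26 - 1))*T(-3) = ((-34 - 17)*(-26 - 1))*(-3*(-1 - 3)) = (-51*(-27))*(-3*(-4)) = 1377*12 = 16524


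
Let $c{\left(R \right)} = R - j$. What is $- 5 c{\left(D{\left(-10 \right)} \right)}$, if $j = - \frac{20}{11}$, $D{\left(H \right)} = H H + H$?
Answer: $- \frac{5050}{11} \approx -459.09$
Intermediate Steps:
$D{\left(H \right)} = H + H^{2}$ ($D{\left(H \right)} = H^{2} + H = H + H^{2}$)
$j = - \frac{20}{11}$ ($j = \left(-20\right) \frac{1}{11} = - \frac{20}{11} \approx -1.8182$)
$c{\left(R \right)} = \frac{20}{11} + R$ ($c{\left(R \right)} = R - - \frac{20}{11} = R + \frac{20}{11} = \frac{20}{11} + R$)
$- 5 c{\left(D{\left(-10 \right)} \right)} = - 5 \left(\frac{20}{11} - 10 \left(1 - 10\right)\right) = - 5 \left(\frac{20}{11} - -90\right) = - 5 \left(\frac{20}{11} + 90\right) = \left(-5\right) \frac{1010}{11} = - \frac{5050}{11}$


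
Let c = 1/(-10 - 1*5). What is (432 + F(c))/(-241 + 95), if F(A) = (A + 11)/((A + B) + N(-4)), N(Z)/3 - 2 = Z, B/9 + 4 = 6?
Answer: -38746/13067 ≈ -2.9652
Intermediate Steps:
B = 18 (B = -36 + 9*6 = -36 + 54 = 18)
N(Z) = 6 + 3*Z
c = -1/15 (c = 1/(-10 - 5) = 1/(-15) = -1/15 ≈ -0.066667)
F(A) = (11 + A)/(12 + A) (F(A) = (A + 11)/((A + 18) + (6 + 3*(-4))) = (11 + A)/((18 + A) + (6 - 12)) = (11 + A)/((18 + A) - 6) = (11 + A)/(12 + A))
(432 + F(c))/(-241 + 95) = (432 + (11 - 1/15)/(12 - 1/15))/(-241 + 95) = (432 + (164/15)/(179/15))/(-146) = (432 + (15/179)*(164/15))*(-1/146) = (432 + 164/179)*(-1/146) = (77492/179)*(-1/146) = -38746/13067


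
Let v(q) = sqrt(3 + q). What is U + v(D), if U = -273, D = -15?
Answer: -273 + 2*I*sqrt(3) ≈ -273.0 + 3.4641*I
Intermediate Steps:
U + v(D) = -273 + sqrt(3 - 15) = -273 + sqrt(-12) = -273 + 2*I*sqrt(3)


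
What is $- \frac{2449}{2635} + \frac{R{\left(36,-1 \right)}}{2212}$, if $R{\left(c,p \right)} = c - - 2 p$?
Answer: $- \frac{85929}{94010} \approx -0.91404$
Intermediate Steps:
$R{\left(c,p \right)} = c + 2 p$
$- \frac{2449}{2635} + \frac{R{\left(36,-1 \right)}}{2212} = - \frac{2449}{2635} + \frac{36 + 2 \left(-1\right)}{2212} = \left(-2449\right) \frac{1}{2635} + \left(36 - 2\right) \frac{1}{2212} = - \frac{79}{85} + 34 \cdot \frac{1}{2212} = - \frac{79}{85} + \frac{17}{1106} = - \frac{85929}{94010}$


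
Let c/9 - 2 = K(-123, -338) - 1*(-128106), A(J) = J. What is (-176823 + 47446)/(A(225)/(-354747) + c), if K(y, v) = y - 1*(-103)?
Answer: -15298700873/136316501133 ≈ -0.11223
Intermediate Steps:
K(y, v) = 103 + y (K(y, v) = y + 103 = 103 + y)
c = 1152792 (c = 18 + 9*((103 - 123) - 1*(-128106)) = 18 + 9*(-20 + 128106) = 18 + 9*128086 = 18 + 1152774 = 1152792)
(-176823 + 47446)/(A(225)/(-354747) + c) = (-176823 + 47446)/(225/(-354747) + 1152792) = -129377/(225*(-1/354747) + 1152792) = -129377/(-75/118249 + 1152792) = -129377/136316501133/118249 = -129377*118249/136316501133 = -15298700873/136316501133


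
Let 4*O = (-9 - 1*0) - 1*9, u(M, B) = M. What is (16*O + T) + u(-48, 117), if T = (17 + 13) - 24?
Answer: -114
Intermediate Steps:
T = 6 (T = 30 - 24 = 6)
O = -9/2 (O = ((-9 - 1*0) - 1*9)/4 = ((-9 + 0) - 9)/4 = (-9 - 9)/4 = (¼)*(-18) = -9/2 ≈ -4.5000)
(16*O + T) + u(-48, 117) = (16*(-9/2) + 6) - 48 = (-72 + 6) - 48 = -66 - 48 = -114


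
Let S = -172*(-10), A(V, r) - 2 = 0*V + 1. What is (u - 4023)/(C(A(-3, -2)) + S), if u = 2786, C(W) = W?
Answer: -1237/1723 ≈ -0.71793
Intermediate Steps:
A(V, r) = 3 (A(V, r) = 2 + (0*V + 1) = 2 + (0 + 1) = 2 + 1 = 3)
S = 1720
(u - 4023)/(C(A(-3, -2)) + S) = (2786 - 4023)/(3 + 1720) = -1237/1723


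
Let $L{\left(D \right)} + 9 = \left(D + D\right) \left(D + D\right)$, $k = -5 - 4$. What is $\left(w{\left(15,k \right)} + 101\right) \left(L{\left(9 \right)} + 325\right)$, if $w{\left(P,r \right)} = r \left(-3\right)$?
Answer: $81920$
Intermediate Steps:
$k = -9$ ($k = -5 - 4 = -9$)
$L{\left(D \right)} = -9 + 4 D^{2}$ ($L{\left(D \right)} = -9 + \left(D + D\right) \left(D + D\right) = -9 + 2 D 2 D = -9 + 4 D^{2}$)
$w{\left(P,r \right)} = - 3 r$
$\left(w{\left(15,k \right)} + 101\right) \left(L{\left(9 \right)} + 325\right) = \left(\left(-3\right) \left(-9\right) + 101\right) \left(\left(-9 + 4 \cdot 9^{2}\right) + 325\right) = \left(27 + 101\right) \left(\left(-9 + 4 \cdot 81\right) + 325\right) = 128 \left(\left(-9 + 324\right) + 325\right) = 128 \left(315 + 325\right) = 128 \cdot 640 = 81920$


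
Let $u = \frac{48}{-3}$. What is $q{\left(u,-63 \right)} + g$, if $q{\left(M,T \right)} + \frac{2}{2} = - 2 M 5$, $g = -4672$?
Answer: $-4513$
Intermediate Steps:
$u = -16$ ($u = 48 \left(- \frac{1}{3}\right) = -16$)
$q{\left(M,T \right)} = -1 - 10 M$ ($q{\left(M,T \right)} = -1 + - 2 M 5 = -1 - 10 M$)
$q{\left(u,-63 \right)} + g = \left(-1 - -160\right) - 4672 = \left(-1 + 160\right) - 4672 = 159 - 4672 = -4513$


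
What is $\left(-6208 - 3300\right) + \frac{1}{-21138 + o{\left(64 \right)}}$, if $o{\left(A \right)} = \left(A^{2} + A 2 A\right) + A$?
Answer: $- \frac{83537289}{8786} \approx -9508.0$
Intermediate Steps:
$o{\left(A \right)} = A + 3 A^{2}$ ($o{\left(A \right)} = \left(A^{2} + 2 A A\right) + A = \left(A^{2} + 2 A^{2}\right) + A = 3 A^{2} + A = A + 3 A^{2}$)
$\left(-6208 - 3300\right) + \frac{1}{-21138 + o{\left(64 \right)}} = \left(-6208 - 3300\right) + \frac{1}{-21138 + 64 \left(1 + 3 \cdot 64\right)} = -9508 + \frac{1}{-21138 + 64 \left(1 + 192\right)} = -9508 + \frac{1}{-21138 + 64 \cdot 193} = -9508 + \frac{1}{-21138 + 12352} = -9508 + \frac{1}{-8786} = -9508 - \frac{1}{8786} = - \frac{83537289}{8786}$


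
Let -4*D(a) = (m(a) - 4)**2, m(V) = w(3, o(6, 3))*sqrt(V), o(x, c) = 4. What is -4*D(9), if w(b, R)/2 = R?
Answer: 400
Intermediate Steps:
w(b, R) = 2*R
m(V) = 8*sqrt(V) (m(V) = (2*4)*sqrt(V) = 8*sqrt(V))
D(a) = -(-4 + 8*sqrt(a))**2/4 (D(a) = -(8*sqrt(a) - 4)**2/4 = -(-4 + 8*sqrt(a))**2/4)
-4*D(9) = -4*(-4 - 16*9 + 16*sqrt(9)) = -4*(-4 - 144 + 16*3) = -4*(-4 - 144 + 48) = -4*(-100) = 400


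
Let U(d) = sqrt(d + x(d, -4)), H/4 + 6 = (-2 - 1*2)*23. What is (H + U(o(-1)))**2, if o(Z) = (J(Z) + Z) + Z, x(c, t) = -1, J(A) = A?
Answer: 153660 - 1568*I ≈ 1.5366e+5 - 1568.0*I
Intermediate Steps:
o(Z) = 3*Z (o(Z) = (Z + Z) + Z = 2*Z + Z = 3*Z)
H = -392 (H = -24 + 4*((-2 - 1*2)*23) = -24 + 4*((-2 - 2)*23) = -24 + 4*(-4*23) = -24 + 4*(-92) = -24 - 368 = -392)
U(d) = sqrt(-1 + d) (U(d) = sqrt(d - 1) = sqrt(-1 + d))
(H + U(o(-1)))**2 = (-392 + sqrt(-1 + 3*(-1)))**2 = (-392 + sqrt(-1 - 3))**2 = (-392 + sqrt(-4))**2 = (-392 + 2*I)**2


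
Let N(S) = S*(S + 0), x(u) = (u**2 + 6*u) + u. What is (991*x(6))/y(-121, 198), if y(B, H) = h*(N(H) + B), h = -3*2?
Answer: -12883/39083 ≈ -0.32963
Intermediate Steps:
h = -6
x(u) = u**2 + 7*u
N(S) = S**2 (N(S) = S*S = S**2)
y(B, H) = -6*B - 6*H**2 (y(B, H) = -6*(H**2 + B) = -6*(B + H**2) = -6*B - 6*H**2)
(991*x(6))/y(-121, 198) = (991*(6*(7 + 6)))/(-6*(-121) - 6*198**2) = (991*(6*13))/(726 - 6*39204) = (991*78)/(726 - 235224) = 77298/(-234498) = 77298*(-1/234498) = -12883/39083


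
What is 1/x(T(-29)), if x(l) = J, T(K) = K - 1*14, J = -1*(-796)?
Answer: 1/796 ≈ 0.0012563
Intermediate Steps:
J = 796
T(K) = -14 + K (T(K) = K - 14 = -14 + K)
x(l) = 796
1/x(T(-29)) = 1/796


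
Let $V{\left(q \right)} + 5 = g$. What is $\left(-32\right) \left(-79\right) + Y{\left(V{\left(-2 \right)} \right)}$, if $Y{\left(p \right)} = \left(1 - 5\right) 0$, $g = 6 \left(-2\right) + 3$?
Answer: $2528$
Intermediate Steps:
$g = -9$ ($g = -12 + 3 = -9$)
$V{\left(q \right)} = -14$ ($V{\left(q \right)} = -5 - 9 = -14$)
$Y{\left(p \right)} = 0$ ($Y{\left(p \right)} = \left(-4\right) 0 = 0$)
$\left(-32\right) \left(-79\right) + Y{\left(V{\left(-2 \right)} \right)} = \left(-32\right) \left(-79\right) + 0 = 2528 + 0 = 2528$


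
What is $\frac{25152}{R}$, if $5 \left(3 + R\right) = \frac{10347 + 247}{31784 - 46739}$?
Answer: $- \frac{1880740800}{234919} \approx -8005.9$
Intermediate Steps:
$R = - \frac{234919}{74775}$ ($R = -3 + \frac{\left(10347 + 247\right) \frac{1}{31784 - 46739}}{5} = -3 + \frac{10594 \frac{1}{-14955}}{5} = -3 + \frac{10594 \left(- \frac{1}{14955}\right)}{5} = -3 + \frac{1}{5} \left(- \frac{10594}{14955}\right) = -3 - \frac{10594}{74775} = - \frac{234919}{74775} \approx -3.1417$)
$\frac{25152}{R} = \frac{25152}{- \frac{234919}{74775}} = 25152 \left(- \frac{74775}{234919}\right) = - \frac{1880740800}{234919}$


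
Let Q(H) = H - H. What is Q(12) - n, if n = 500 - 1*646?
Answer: 146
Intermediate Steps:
Q(H) = 0
n = -146 (n = 500 - 646 = -146)
Q(12) - n = 0 - 1*(-146) = 0 + 146 = 146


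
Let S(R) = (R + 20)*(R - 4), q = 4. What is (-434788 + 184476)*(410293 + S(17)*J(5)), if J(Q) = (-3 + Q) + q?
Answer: -103423661848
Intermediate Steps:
S(R) = (-4 + R)*(20 + R) (S(R) = (20 + R)*(-4 + R) = (-4 + R)*(20 + R))
J(Q) = 1 + Q (J(Q) = (-3 + Q) + 4 = 1 + Q)
(-434788 + 184476)*(410293 + S(17)*J(5)) = (-434788 + 184476)*(410293 + (-80 + 17² + 16*17)*(1 + 5)) = -250312*(410293 + (-80 + 289 + 272)*6) = -250312*(410293 + 481*6) = -250312*(410293 + 2886) = -250312*413179 = -103423661848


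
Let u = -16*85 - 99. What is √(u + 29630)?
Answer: √28171 ≈ 167.84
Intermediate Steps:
u = -1459 (u = -1360 - 99 = -1459)
√(u + 29630) = √(-1459 + 29630) = √28171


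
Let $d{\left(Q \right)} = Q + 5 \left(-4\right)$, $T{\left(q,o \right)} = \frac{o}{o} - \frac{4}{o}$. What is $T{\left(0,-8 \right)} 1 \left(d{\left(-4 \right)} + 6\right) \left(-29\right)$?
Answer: $783$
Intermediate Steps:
$T{\left(q,o \right)} = 1 - \frac{4}{o}$
$d{\left(Q \right)} = -20 + Q$ ($d{\left(Q \right)} = Q - 20 = -20 + Q$)
$T{\left(0,-8 \right)} 1 \left(d{\left(-4 \right)} + 6\right) \left(-29\right) = \frac{-4 - 8}{-8} \cdot 1 \left(\left(-20 - 4\right) + 6\right) \left(-29\right) = \left(- \frac{1}{8}\right) \left(-12\right) 1 \left(-24 + 6\right) \left(-29\right) = \frac{3 \cdot 1 \left(-18\right)}{2} \left(-29\right) = \frac{3}{2} \left(-18\right) \left(-29\right) = \left(-27\right) \left(-29\right) = 783$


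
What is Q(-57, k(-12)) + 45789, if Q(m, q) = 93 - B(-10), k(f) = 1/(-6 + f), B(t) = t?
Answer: 45892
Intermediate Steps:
Q(m, q) = 103 (Q(m, q) = 93 - 1*(-10) = 93 + 10 = 103)
Q(-57, k(-12)) + 45789 = 103 + 45789 = 45892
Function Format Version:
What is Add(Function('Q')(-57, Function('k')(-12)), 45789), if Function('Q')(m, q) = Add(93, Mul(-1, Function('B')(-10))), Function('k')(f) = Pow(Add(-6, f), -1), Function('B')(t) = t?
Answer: 45892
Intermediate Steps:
Function('Q')(m, q) = 103 (Function('Q')(m, q) = Add(93, Mul(-1, -10)) = Add(93, 10) = 103)
Add(Function('Q')(-57, Function('k')(-12)), 45789) = Add(103, 45789) = 45892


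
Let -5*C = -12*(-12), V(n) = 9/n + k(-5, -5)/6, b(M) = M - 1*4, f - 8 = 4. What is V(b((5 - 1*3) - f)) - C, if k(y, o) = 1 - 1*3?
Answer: 5843/210 ≈ 27.824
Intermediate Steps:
f = 12 (f = 8 + 4 = 12)
b(M) = -4 + M (b(M) = M - 4 = -4 + M)
k(y, o) = -2 (k(y, o) = 1 - 3 = -2)
V(n) = -⅓ + 9/n (V(n) = 9/n - 2/6 = 9/n - 2*⅙ = 9/n - ⅓ = -⅓ + 9/n)
C = -144/5 (C = -(-12)*(-12)/5 = -⅕*144 = -144/5 ≈ -28.800)
V(b((5 - 1*3) - f)) - C = (27 - (-4 + ((5 - 1*3) - 1*12)))/(3*(-4 + ((5 - 1*3) - 1*12))) - 1*(-144/5) = (27 - (-4 + ((5 - 3) - 12)))/(3*(-4 + ((5 - 3) - 12))) + 144/5 = (27 - (-4 + (2 - 12)))/(3*(-4 + (2 - 12))) + 144/5 = (27 - (-4 - 10))/(3*(-4 - 10)) + 144/5 = (⅓)*(27 - 1*(-14))/(-14) + 144/5 = (⅓)*(-1/14)*(27 + 14) + 144/5 = (⅓)*(-1/14)*41 + 144/5 = -41/42 + 144/5 = 5843/210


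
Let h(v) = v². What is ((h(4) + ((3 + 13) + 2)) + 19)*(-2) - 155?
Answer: -261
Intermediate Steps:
((h(4) + ((3 + 13) + 2)) + 19)*(-2) - 155 = ((4² + ((3 + 13) + 2)) + 19)*(-2) - 155 = ((16 + (16 + 2)) + 19)*(-2) - 155 = ((16 + 18) + 19)*(-2) - 155 = (34 + 19)*(-2) - 155 = 53*(-2) - 155 = -106 - 155 = -261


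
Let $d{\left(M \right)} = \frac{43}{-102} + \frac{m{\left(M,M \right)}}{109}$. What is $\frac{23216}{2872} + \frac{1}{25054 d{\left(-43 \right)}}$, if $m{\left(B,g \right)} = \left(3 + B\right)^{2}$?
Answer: $\frac{5762481198283}{712863554009} \approx 8.0836$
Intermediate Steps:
$d{\left(M \right)} = - \frac{43}{102} + \frac{\left(3 + M\right)^{2}}{109}$ ($d{\left(M \right)} = \frac{43}{-102} + \frac{\left(3 + M\right)^{2}}{109} = 43 \left(- \frac{1}{102}\right) + \left(3 + M\right)^{2} \cdot \frac{1}{109} = - \frac{43}{102} + \frac{\left(3 + M\right)^{2}}{109}$)
$\frac{23216}{2872} + \frac{1}{25054 d{\left(-43 \right)}} = \frac{23216}{2872} + \frac{1}{25054 \left(- \frac{43}{102} + \frac{\left(3 - 43\right)^{2}}{109}\right)} = 23216 \cdot \frac{1}{2872} + \frac{1}{25054 \left(- \frac{43}{102} + \frac{\left(-40\right)^{2}}{109}\right)} = \frac{2902}{359} + \frac{1}{25054 \left(- \frac{43}{102} + \frac{1}{109} \cdot 1600\right)} = \frac{2902}{359} + \frac{1}{25054 \left(- \frac{43}{102} + \frac{1600}{109}\right)} = \frac{2902}{359} + \frac{1}{25054 \cdot \frac{158513}{11118}} = \frac{2902}{359} + \frac{1}{25054} \cdot \frac{11118}{158513} = \frac{2902}{359} + \frac{5559}{1985692351} = \frac{5762481198283}{712863554009}$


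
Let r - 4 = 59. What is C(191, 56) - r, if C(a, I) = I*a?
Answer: 10633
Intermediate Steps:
r = 63 (r = 4 + 59 = 63)
C(191, 56) - r = 56*191 - 1*63 = 10696 - 63 = 10633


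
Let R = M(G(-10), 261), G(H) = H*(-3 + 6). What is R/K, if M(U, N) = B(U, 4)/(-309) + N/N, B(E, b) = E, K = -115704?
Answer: -113/11917512 ≈ -9.4818e-6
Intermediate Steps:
G(H) = 3*H (G(H) = H*3 = 3*H)
M(U, N) = 1 - U/309 (M(U, N) = U/(-309) + N/N = U*(-1/309) + 1 = -U/309 + 1 = 1 - U/309)
R = 113/103 (R = 1 - (-10)/103 = 1 - 1/309*(-30) = 1 + 10/103 = 113/103 ≈ 1.0971)
R/K = (113/103)/(-115704) = (113/103)*(-1/115704) = -113/11917512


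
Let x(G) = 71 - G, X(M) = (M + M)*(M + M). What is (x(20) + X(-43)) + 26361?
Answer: 33808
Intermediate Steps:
X(M) = 4*M² (X(M) = (2*M)*(2*M) = 4*M²)
(x(20) + X(-43)) + 26361 = ((71 - 1*20) + 4*(-43)²) + 26361 = ((71 - 20) + 4*1849) + 26361 = (51 + 7396) + 26361 = 7447 + 26361 = 33808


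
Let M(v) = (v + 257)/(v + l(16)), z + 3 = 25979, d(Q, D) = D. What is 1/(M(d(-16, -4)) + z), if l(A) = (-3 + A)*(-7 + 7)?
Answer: 4/103651 ≈ 3.8591e-5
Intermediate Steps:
l(A) = 0 (l(A) = (-3 + A)*0 = 0)
z = 25976 (z = -3 + 25979 = 25976)
M(v) = (257 + v)/v (M(v) = (v + 257)/(v + 0) = (257 + v)/v)
1/(M(d(-16, -4)) + z) = 1/((257 - 4)/(-4) + 25976) = 1/(-1/4*253 + 25976) = 1/(-253/4 + 25976) = 1/(103651/4) = 4/103651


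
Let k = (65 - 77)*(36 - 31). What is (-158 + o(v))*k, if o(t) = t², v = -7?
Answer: 6540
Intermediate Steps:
k = -60 (k = -12*5 = -60)
(-158 + o(v))*k = (-158 + (-7)²)*(-60) = (-158 + 49)*(-60) = -109*(-60) = 6540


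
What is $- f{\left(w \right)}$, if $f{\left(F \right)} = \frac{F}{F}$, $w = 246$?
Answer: $-1$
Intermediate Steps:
$f{\left(F \right)} = 1$
$- f{\left(w \right)} = \left(-1\right) 1 = -1$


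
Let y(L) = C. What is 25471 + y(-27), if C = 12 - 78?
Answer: 25405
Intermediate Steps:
C = -66
y(L) = -66
25471 + y(-27) = 25471 - 66 = 25405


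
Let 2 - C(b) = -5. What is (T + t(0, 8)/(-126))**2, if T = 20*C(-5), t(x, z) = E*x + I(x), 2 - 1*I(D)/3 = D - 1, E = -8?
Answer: 3837681/196 ≈ 19580.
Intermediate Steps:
C(b) = 7 (C(b) = 2 - 1*(-5) = 2 + 5 = 7)
I(D) = 9 - 3*D (I(D) = 6 - 3*(D - 1) = 6 - 3*(-1 + D) = 6 + (3 - 3*D) = 9 - 3*D)
t(x, z) = 9 - 11*x (t(x, z) = -8*x + (9 - 3*x) = 9 - 11*x)
T = 140 (T = 20*7 = 140)
(T + t(0, 8)/(-126))**2 = (140 + (9 - 11*0)/(-126))**2 = (140 + (9 + 0)*(-1/126))**2 = (140 + 9*(-1/126))**2 = (140 - 1/14)**2 = (1959/14)**2 = 3837681/196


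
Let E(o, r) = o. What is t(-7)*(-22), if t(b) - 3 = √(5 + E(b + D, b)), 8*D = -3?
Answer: -66 - 11*I*√38/2 ≈ -66.0 - 33.904*I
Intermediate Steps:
D = -3/8 (D = (⅛)*(-3) = -3/8 ≈ -0.37500)
t(b) = 3 + √(37/8 + b) (t(b) = 3 + √(5 + (b - 3/8)) = 3 + √(5 + (-3/8 + b)) = 3 + √(37/8 + b))
t(-7)*(-22) = (3 + √(74 + 16*(-7))/4)*(-22) = (3 + √(74 - 112)/4)*(-22) = (3 + √(-38)/4)*(-22) = (3 + (I*√38)/4)*(-22) = (3 + I*√38/4)*(-22) = -66 - 11*I*√38/2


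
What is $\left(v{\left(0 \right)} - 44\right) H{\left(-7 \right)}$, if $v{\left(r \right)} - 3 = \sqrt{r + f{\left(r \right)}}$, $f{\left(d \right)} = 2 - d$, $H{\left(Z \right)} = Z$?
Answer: $287 - 7 \sqrt{2} \approx 277.1$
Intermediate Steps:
$v{\left(r \right)} = 3 + \sqrt{2}$ ($v{\left(r \right)} = 3 + \sqrt{r - \left(-2 + r\right)} = 3 + \sqrt{2}$)
$\left(v{\left(0 \right)} - 44\right) H{\left(-7 \right)} = \left(\left(3 + \sqrt{2}\right) - 44\right) \left(-7\right) = \left(-41 + \sqrt{2}\right) \left(-7\right) = 287 - 7 \sqrt{2}$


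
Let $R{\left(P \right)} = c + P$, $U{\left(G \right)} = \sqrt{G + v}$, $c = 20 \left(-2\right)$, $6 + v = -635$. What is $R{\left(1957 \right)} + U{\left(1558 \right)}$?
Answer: $1917 + \sqrt{917} \approx 1947.3$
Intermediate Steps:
$v = -641$ ($v = -6 - 635 = -641$)
$c = -40$
$U{\left(G \right)} = \sqrt{-641 + G}$ ($U{\left(G \right)} = \sqrt{G - 641} = \sqrt{-641 + G}$)
$R{\left(P \right)} = -40 + P$
$R{\left(1957 \right)} + U{\left(1558 \right)} = \left(-40 + 1957\right) + \sqrt{-641 + 1558} = 1917 + \sqrt{917}$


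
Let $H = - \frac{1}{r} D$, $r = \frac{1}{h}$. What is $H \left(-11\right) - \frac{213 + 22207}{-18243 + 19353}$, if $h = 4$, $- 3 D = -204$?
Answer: $\frac{329870}{111} \approx 2971.8$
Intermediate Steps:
$D = 68$ ($D = \left(- \frac{1}{3}\right) \left(-204\right) = 68$)
$r = \frac{1}{4} \approx 0.25$
$H = -272$ ($H = - \frac{1}{\frac{1}{4}} \cdot 68 = \left(-1\right) 4 \cdot 68 = \left(-4\right) 68 = -272$)
$H \left(-11\right) - \frac{213 + 22207}{-18243 + 19353} = \left(-272\right) \left(-11\right) - \frac{213 + 22207}{-18243 + 19353} = 2992 - \frac{22420}{1110} = 2992 - 22420 \cdot \frac{1}{1110} = 2992 - \frac{2242}{111} = \frac{329870}{111}$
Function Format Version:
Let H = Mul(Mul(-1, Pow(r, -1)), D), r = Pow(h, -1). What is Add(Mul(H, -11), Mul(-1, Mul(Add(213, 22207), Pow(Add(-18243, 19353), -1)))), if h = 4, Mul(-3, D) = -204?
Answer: Rational(329870, 111) ≈ 2971.8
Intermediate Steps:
D = 68 (D = Mul(Rational(-1, 3), -204) = 68)
r = Rational(1, 4) (r = Pow(4, -1) = Rational(1, 4) ≈ 0.25000)
H = -272 (H = Mul(Mul(-1, Pow(Rational(1, 4), -1)), 68) = Mul(Mul(-1, 4), 68) = Mul(-4, 68) = -272)
Add(Mul(H, -11), Mul(-1, Mul(Add(213, 22207), Pow(Add(-18243, 19353), -1)))) = Add(Mul(-272, -11), Mul(-1, Mul(Add(213, 22207), Pow(Add(-18243, 19353), -1)))) = Add(2992, Mul(-1, Mul(22420, Pow(1110, -1)))) = Add(2992, Mul(-1, Mul(22420, Rational(1, 1110)))) = Add(2992, Mul(-1, Rational(2242, 111))) = Add(2992, Rational(-2242, 111)) = Rational(329870, 111)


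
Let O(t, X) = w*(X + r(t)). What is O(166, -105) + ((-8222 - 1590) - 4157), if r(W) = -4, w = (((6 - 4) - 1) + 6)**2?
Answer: -19310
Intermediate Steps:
w = 49 (w = ((2 - 1) + 6)**2 = (1 + 6)**2 = 7**2 = 49)
O(t, X) = -196 + 49*X (O(t, X) = 49*(X - 4) = 49*(-4 + X) = -196 + 49*X)
O(166, -105) + ((-8222 - 1590) - 4157) = (-196 + 49*(-105)) + ((-8222 - 1590) - 4157) = (-196 - 5145) + (-9812 - 4157) = -5341 - 13969 = -19310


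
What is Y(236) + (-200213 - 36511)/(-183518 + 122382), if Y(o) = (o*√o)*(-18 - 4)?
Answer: 59181/15284 - 10384*√59 ≈ -79757.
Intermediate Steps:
Y(o) = -22*o^(3/2) (Y(o) = o^(3/2)*(-22) = -22*o^(3/2))
Y(236) + (-200213 - 36511)/(-183518 + 122382) = -10384*√59 + (-200213 - 36511)/(-183518 + 122382) = -10384*√59 - 236724/(-61136) = -10384*√59 - 236724*(-1/61136) = -10384*√59 + 59181/15284 = 59181/15284 - 10384*√59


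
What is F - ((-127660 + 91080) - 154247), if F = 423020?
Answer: 613847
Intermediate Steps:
F - ((-127660 + 91080) - 154247) = 423020 - ((-127660 + 91080) - 154247) = 423020 - (-36580 - 154247) = 423020 - 1*(-190827) = 423020 + 190827 = 613847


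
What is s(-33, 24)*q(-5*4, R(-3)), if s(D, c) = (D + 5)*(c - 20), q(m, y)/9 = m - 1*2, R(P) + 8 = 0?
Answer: 22176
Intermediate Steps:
R(P) = -8 (R(P) = -8 + 0 = -8)
q(m, y) = -18 + 9*m (q(m, y) = 9*(m - 1*2) = 9*(m - 2) = 9*(-2 + m) = -18 + 9*m)
s(D, c) = (-20 + c)*(5 + D) (s(D, c) = (5 + D)*(-20 + c) = (-20 + c)*(5 + D))
s(-33, 24)*q(-5*4, R(-3)) = (-100 - 20*(-33) + 5*24 - 33*24)*(-18 + 9*(-5*4)) = (-100 + 660 + 120 - 792)*(-18 + 9*(-20)) = -112*(-18 - 180) = -112*(-198) = 22176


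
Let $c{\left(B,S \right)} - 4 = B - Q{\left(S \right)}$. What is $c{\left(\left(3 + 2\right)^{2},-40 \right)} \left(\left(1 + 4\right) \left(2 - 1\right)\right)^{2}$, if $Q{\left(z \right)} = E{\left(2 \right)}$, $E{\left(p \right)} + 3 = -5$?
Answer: $925$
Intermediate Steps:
$E{\left(p \right)} = -8$ ($E{\left(p \right)} = -3 - 5 = -8$)
$Q{\left(z \right)} = -8$
$c{\left(B,S \right)} = 12 + B$ ($c{\left(B,S \right)} = 4 + \left(B - -8\right) = 4 + \left(B + 8\right) = 4 + \left(8 + B\right) = 12 + B$)
$c{\left(\left(3 + 2\right)^{2},-40 \right)} \left(\left(1 + 4\right) \left(2 - 1\right)\right)^{2} = \left(12 + \left(3 + 2\right)^{2}\right) \left(\left(1 + 4\right) \left(2 - 1\right)\right)^{2} = \left(12 + 5^{2}\right) \left(5 \cdot 1\right)^{2} = \left(12 + 25\right) 5^{2} = 37 \cdot 25 = 925$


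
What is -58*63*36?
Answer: -131544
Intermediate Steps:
-58*63*36 = -3654*36 = -131544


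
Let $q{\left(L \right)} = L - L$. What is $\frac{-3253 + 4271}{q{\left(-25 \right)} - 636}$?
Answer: $- \frac{509}{318} \approx -1.6006$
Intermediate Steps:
$q{\left(L \right)} = 0$
$\frac{-3253 + 4271}{q{\left(-25 \right)} - 636} = \frac{-3253 + 4271}{0 - 636} = \frac{1018}{-636} = 1018 \left(- \frac{1}{636}\right) = - \frac{509}{318}$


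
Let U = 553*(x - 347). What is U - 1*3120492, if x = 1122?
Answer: -2691917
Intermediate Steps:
U = 428575 (U = 553*(1122 - 347) = 553*775 = 428575)
U - 1*3120492 = 428575 - 1*3120492 = 428575 - 3120492 = -2691917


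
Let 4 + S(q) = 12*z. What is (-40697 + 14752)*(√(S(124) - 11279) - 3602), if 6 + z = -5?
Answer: 93453890 - 25945*I*√11415 ≈ 9.3454e+7 - 2.772e+6*I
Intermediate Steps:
z = -11 (z = -6 - 5 = -11)
S(q) = -136 (S(q) = -4 + 12*(-11) = -4 - 132 = -136)
(-40697 + 14752)*(√(S(124) - 11279) - 3602) = (-40697 + 14752)*(√(-136 - 11279) - 3602) = -25945*(√(-11415) - 3602) = -25945*(I*√11415 - 3602) = -25945*(-3602 + I*√11415) = 93453890 - 25945*I*√11415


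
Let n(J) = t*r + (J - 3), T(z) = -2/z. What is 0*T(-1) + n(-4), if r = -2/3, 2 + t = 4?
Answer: -25/3 ≈ -8.3333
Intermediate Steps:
t = 2 (t = -2 + 4 = 2)
r = -2/3 (r = -2*1/3 = -2/3 ≈ -0.66667)
n(J) = -13/3 + J (n(J) = 2*(-2/3) + (J - 3) = -4/3 + (-3 + J) = -13/3 + J)
0*T(-1) + n(-4) = 0*(-2/(-1)) + (-13/3 - 4) = 0*(-2*(-1)) - 25/3 = 0*2 - 25/3 = 0 - 25/3 = -25/3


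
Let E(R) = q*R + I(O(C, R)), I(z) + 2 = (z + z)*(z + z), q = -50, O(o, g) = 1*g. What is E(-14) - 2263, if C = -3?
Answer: -781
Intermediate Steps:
O(o, g) = g
I(z) = -2 + 4*z² (I(z) = -2 + (z + z)*(z + z) = -2 + (2*z)*(2*z) = -2 + 4*z²)
E(R) = -2 - 50*R + 4*R² (E(R) = -50*R + (-2 + 4*R²) = -2 - 50*R + 4*R²)
E(-14) - 2263 = (-2 - 50*(-14) + 4*(-14)²) - 2263 = (-2 + 700 + 4*196) - 2263 = (-2 + 700 + 784) - 2263 = 1482 - 2263 = -781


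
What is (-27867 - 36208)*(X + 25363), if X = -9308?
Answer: -1028724125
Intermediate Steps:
(-27867 - 36208)*(X + 25363) = (-27867 - 36208)*(-9308 + 25363) = -64075*16055 = -1028724125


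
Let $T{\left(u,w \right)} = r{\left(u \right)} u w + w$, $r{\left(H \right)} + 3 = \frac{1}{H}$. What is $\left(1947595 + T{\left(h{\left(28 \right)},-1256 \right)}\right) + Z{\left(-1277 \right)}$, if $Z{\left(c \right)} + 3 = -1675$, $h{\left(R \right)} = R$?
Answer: $2048909$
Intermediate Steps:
$r{\left(H \right)} = -3 + \frac{1}{H}$
$Z{\left(c \right)} = -1678$ ($Z{\left(c \right)} = -3 - 1675 = -1678$)
$T{\left(u,w \right)} = w + u w \left(-3 + \frac{1}{u}\right)$ ($T{\left(u,w \right)} = \left(-3 + \frac{1}{u}\right) u w + w = u \left(-3 + \frac{1}{u}\right) w + w = u w \left(-3 + \frac{1}{u}\right) + w = w + u w \left(-3 + \frac{1}{u}\right)$)
$\left(1947595 + T{\left(h{\left(28 \right)},-1256 \right)}\right) + Z{\left(-1277 \right)} = \left(1947595 - 1256 \left(2 - 84\right)\right) - 1678 = \left(1947595 - -102992\right) - 1678 = \left(1947595 + 102992\right) - 1678 = 2050587 - 1678 = 2048909$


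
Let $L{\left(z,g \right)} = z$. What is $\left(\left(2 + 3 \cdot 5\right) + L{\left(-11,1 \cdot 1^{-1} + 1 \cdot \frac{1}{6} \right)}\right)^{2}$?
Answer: $36$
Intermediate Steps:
$\left(\left(2 + 3 \cdot 5\right) + L{\left(-11,1 \cdot 1^{-1} + 1 \cdot \frac{1}{6} \right)}\right)^{2} = \left(\left(2 + 3 \cdot 5\right) - 11\right)^{2} = \left(\left(2 + 15\right) - 11\right)^{2} = \left(17 - 11\right)^{2} = 6^{2} = 36$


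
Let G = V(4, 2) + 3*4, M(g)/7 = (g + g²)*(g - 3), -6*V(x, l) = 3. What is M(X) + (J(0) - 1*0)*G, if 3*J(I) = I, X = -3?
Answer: -252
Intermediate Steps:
V(x, l) = -½ (V(x, l) = -⅙*3 = -½)
J(I) = I/3
M(g) = 7*(-3 + g)*(g + g²) (M(g) = 7*((g + g²)*(g - 3)) = 7*((g + g²)*(-3 + g)) = 7*((-3 + g)*(g + g²)) = 7*(-3 + g)*(g + g²))
G = 23/2 (G = -½ + 3*4 = -½ + 12 = 23/2 ≈ 11.500)
M(X) + (J(0) - 1*0)*G = 7*(-3)*(-3 + (-3)² - 2*(-3)) + ((⅓)*0 - 1*0)*(23/2) = 7*(-3)*(-3 + 9 + 6) + (0 + 0)*(23/2) = 7*(-3)*12 + 0*(23/2) = -252 + 0 = -252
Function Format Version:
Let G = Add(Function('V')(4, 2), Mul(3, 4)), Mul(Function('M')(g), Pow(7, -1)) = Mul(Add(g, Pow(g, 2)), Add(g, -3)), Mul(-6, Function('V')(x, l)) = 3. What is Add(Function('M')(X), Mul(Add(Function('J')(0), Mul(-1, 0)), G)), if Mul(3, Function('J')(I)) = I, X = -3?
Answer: -252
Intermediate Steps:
Function('V')(x, l) = Rational(-1, 2) (Function('V')(x, l) = Mul(Rational(-1, 6), 3) = Rational(-1, 2))
Function('J')(I) = Mul(Rational(1, 3), I)
Function('M')(g) = Mul(7, Add(-3, g), Add(g, Pow(g, 2))) (Function('M')(g) = Mul(7, Mul(Add(g, Pow(g, 2)), Add(g, -3))) = Mul(7, Mul(Add(g, Pow(g, 2)), Add(-3, g))) = Mul(7, Mul(Add(-3, g), Add(g, Pow(g, 2)))) = Mul(7, Add(-3, g), Add(g, Pow(g, 2))))
G = Rational(23, 2) (G = Add(Rational(-1, 2), Mul(3, 4)) = Add(Rational(-1, 2), 12) = Rational(23, 2) ≈ 11.500)
Add(Function('M')(X), Mul(Add(Function('J')(0), Mul(-1, 0)), G)) = Add(Mul(7, -3, Add(-3, Pow(-3, 2), Mul(-2, -3))), Mul(Add(Mul(Rational(1, 3), 0), Mul(-1, 0)), Rational(23, 2))) = Add(Mul(7, -3, Add(-3, 9, 6)), Mul(Add(0, 0), Rational(23, 2))) = Add(Mul(7, -3, 12), Mul(0, Rational(23, 2))) = Add(-252, 0) = -252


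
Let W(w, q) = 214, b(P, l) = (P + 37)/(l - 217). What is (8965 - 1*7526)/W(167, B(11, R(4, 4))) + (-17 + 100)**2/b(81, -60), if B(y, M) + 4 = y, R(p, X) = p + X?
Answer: -102049085/6313 ≈ -16165.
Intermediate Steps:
R(p, X) = X + p
B(y, M) = -4 + y
b(P, l) = (37 + P)/(-217 + l)
(8965 - 1*7526)/W(167, B(11, R(4, 4))) + (-17 + 100)**2/b(81, -60) = (8965 - 1*7526)/214 + (-17 + 100)**2/(((37 + 81)/(-217 - 60))) = (8965 - 7526)*(1/214) + 83**2/((118/(-277))) = 1439*(1/214) + 6889/((-1/277*118)) = 1439/214 + 6889/(-118/277) = 1439/214 + 6889*(-277/118) = 1439/214 - 1908253/118 = -102049085/6313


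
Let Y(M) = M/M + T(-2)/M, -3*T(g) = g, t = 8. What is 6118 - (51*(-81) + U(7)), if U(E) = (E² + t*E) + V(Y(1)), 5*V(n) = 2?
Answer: 50718/5 ≈ 10144.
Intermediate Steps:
T(g) = -g/3
Y(M) = 1 + 2/(3*M) (Y(M) = M/M + (-⅓*(-2))/M = 1 + 2/(3*M))
V(n) = ⅖ (V(n) = (⅕)*2 = ⅖)
U(E) = ⅖ + E² + 8*E (U(E) = (E² + 8*E) + ⅖ = ⅖ + E² + 8*E)
6118 - (51*(-81) + U(7)) = 6118 - (51*(-81) + (⅖ + 7² + 8*7)) = 6118 - (-4131 + (⅖ + 49 + 56)) = 6118 - (-4131 + 527/5) = 6118 - 1*(-20128/5) = 6118 + 20128/5 = 50718/5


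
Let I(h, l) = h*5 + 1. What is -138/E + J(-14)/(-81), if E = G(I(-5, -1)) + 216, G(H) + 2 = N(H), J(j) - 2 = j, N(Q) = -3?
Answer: -2882/5697 ≈ -0.50588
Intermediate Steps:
J(j) = 2 + j
I(h, l) = 1 + 5*h (I(h, l) = 5*h + 1 = 1 + 5*h)
G(H) = -5 (G(H) = -2 - 3 = -5)
E = 211 (E = -5 + 216 = 211)
-138/E + J(-14)/(-81) = -138/211 + (2 - 14)/(-81) = -138*1/211 - 12*(-1/81) = -138/211 + 4/27 = -2882/5697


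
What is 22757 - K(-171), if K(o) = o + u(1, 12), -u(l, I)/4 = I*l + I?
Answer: 23024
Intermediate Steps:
u(l, I) = -4*I - 4*I*l (u(l, I) = -4*(I*l + I) = -4*(I + I*l) = -4*I - 4*I*l)
K(o) = -96 + o (K(o) = o - 4*12*(1 + 1) = o - 4*12*2 = o - 96 = -96 + o)
22757 - K(-171) = 22757 - (-96 - 171) = 22757 - 1*(-267) = 22757 + 267 = 23024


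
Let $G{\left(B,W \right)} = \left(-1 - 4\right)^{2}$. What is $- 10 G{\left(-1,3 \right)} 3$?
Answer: $-750$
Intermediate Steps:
$G{\left(B,W \right)} = 25$ ($G{\left(B,W \right)} = \left(-5\right)^{2} = 25$)
$- 10 G{\left(-1,3 \right)} 3 = \left(-10\right) 25 \cdot 3 = \left(-250\right) 3 = -750$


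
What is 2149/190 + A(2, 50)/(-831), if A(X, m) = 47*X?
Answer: 1767959/157890 ≈ 11.197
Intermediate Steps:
2149/190 + A(2, 50)/(-831) = 2149/190 + (47*2)/(-831) = 2149*(1/190) + 94*(-1/831) = 2149/190 - 94/831 = 1767959/157890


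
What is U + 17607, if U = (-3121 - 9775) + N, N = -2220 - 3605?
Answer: -1114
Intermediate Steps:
N = -5825
U = -18721 (U = (-3121 - 9775) - 5825 = -12896 - 5825 = -18721)
U + 17607 = -18721 + 17607 = -1114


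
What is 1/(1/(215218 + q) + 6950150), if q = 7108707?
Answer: 7323925/50902377338751 ≈ 1.4388e-7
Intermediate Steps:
1/(1/(215218 + q) + 6950150) = 1/(1/(215218 + 7108707) + 6950150) = 1/(1/7323925 + 6950150) = 1/(50902377338751/7323925) = 7323925/50902377338751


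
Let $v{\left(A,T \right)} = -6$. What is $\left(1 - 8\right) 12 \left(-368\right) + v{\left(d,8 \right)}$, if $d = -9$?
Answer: $30906$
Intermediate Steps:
$\left(1 - 8\right) 12 \left(-368\right) + v{\left(d,8 \right)} = \left(1 - 8\right) 12 \left(-368\right) - 6 = \left(-7\right) 12 \left(-368\right) - 6 = \left(-84\right) \left(-368\right) - 6 = 30912 - 6 = 30906$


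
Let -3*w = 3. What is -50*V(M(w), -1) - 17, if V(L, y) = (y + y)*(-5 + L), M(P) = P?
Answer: -617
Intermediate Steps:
w = -1 (w = -⅓*3 = -1)
V(L, y) = 2*y*(-5 + L) (V(L, y) = (2*y)*(-5 + L) = 2*y*(-5 + L))
-50*V(M(w), -1) - 17 = -100*(-1)*(-5 - 1) - 17 = -100*(-1)*(-6) - 17 = -50*12 - 17 = -600 - 17 = -617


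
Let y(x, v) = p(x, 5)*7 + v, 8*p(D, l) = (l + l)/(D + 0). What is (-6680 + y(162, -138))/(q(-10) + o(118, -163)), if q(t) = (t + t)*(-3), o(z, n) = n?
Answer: 4418029/66744 ≈ 66.194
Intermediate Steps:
p(D, l) = l/(4*D) (p(D, l) = ((l + l)/(D + 0))/8 = ((2*l)/D)/8 = (2*l/D)/8 = l/(4*D))
y(x, v) = v + 35/(4*x) (y(x, v) = ((1/4)*5/x)*7 + v = (5/(4*x))*7 + v = 35/(4*x) + v = v + 35/(4*x))
q(t) = -6*t (q(t) = (2*t)*(-3) = -6*t)
(-6680 + y(162, -138))/(q(-10) + o(118, -163)) = (-6680 + (-138 + (35/4)/162))/(-6*(-10) - 163) = (-6680 + (-138 + (35/4)*(1/162)))/(60 - 163) = (-6680 + (-138 + 35/648))/(-103) = (-6680 - 89389/648)*(-1/103) = -4418029/648*(-1/103) = 4418029/66744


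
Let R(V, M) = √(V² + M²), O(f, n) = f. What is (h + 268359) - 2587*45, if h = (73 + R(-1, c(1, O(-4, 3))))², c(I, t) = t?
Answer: 157290 + 146*√17 ≈ 1.5789e+5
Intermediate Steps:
R(V, M) = √(M² + V²)
h = (73 + √17)² (h = (73 + √((-4)² + (-1)²))² = (73 + √(16 + 1))² = (73 + √17)² ≈ 5948.0)
(h + 268359) - 2587*45 = ((73 + √17)² + 268359) - 2587*45 = (268359 + (73 + √17)²) - 116415 = 151944 + (73 + √17)²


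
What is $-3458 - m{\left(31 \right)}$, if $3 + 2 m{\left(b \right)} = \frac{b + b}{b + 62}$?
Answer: $- \frac{20741}{6} \approx -3456.8$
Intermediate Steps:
$m{\left(b \right)} = - \frac{3}{2} + \frac{b}{62 + b}$ ($m{\left(b \right)} = - \frac{3}{2} + \frac{\left(b + b\right) \frac{1}{b + 62}}{2} = - \frac{3}{2} + \frac{2 b \frac{1}{62 + b}}{2} = - \frac{3}{2} + \frac{b}{62 + b}$)
$-3458 - m{\left(31 \right)} = -3458 - \frac{-186 - 31}{2 \left(62 + 31\right)} = -3458 - \frac{-186 - 31}{2 \cdot 93} = -3458 - \frac{1}{2} \cdot \frac{1}{93} \left(-217\right) = -3458 - - \frac{7}{6} = -3458 + \frac{7}{6} = - \frac{20741}{6}$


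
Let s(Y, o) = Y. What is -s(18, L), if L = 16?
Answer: -18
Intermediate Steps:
-s(18, L) = -1*18 = -18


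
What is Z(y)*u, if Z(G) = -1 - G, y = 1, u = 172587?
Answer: -345174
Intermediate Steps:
Z(y)*u = (-1 - 1*1)*172587 = (-1 - 1)*172587 = -2*172587 = -345174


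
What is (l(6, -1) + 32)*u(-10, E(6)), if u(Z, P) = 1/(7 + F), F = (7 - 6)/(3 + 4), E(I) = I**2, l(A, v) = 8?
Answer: 28/5 ≈ 5.6000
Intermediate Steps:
F = 1/7 ≈ 0.14286
u(Z, P) = 7/50 (u(Z, P) = 1/(7 + 1/7) = 1/(50/7) = 7/50)
(l(6, -1) + 32)*u(-10, E(6)) = (8 + 32)*(7/50) = 40*(7/50) = 28/5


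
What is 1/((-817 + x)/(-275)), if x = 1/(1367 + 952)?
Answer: 637725/1894622 ≈ 0.33660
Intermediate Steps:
x = 1/2319 ≈ 0.00043122
1/((-817 + x)/(-275)) = 1/((-817 + 1/2319)/(-275)) = 1/(-1894622/2319*(-1/275)) = 1/(1894622/637725) = 637725/1894622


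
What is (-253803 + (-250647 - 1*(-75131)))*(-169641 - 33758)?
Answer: 87323055281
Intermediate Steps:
(-253803 + (-250647 - 1*(-75131)))*(-169641 - 33758) = (-253803 + (-250647 + 75131))*(-203399) = (-253803 - 175516)*(-203399) = -429319*(-203399) = 87323055281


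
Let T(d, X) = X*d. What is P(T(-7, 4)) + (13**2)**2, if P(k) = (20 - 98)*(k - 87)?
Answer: 37531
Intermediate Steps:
P(k) = 6786 - 78*k (P(k) = -78*(-87 + k) = 6786 - 78*k)
P(T(-7, 4)) + (13**2)**2 = (6786 - 312*(-7)) + (13**2)**2 = (6786 - 78*(-28)) + 169**2 = (6786 + 2184) + 28561 = 8970 + 28561 = 37531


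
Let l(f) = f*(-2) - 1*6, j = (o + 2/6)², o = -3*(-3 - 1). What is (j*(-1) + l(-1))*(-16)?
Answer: 22480/9 ≈ 2497.8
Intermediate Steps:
o = 12 (o = -3*(-4) = 12)
j = 1369/9 (j = (12 + 2/6)² = (12 + 2*(⅙))² = (12 + ⅓)² = (37/3)² = 1369/9 ≈ 152.11)
l(f) = -6 - 2*f (l(f) = -2*f - 6 = -6 - 2*f)
(j*(-1) + l(-1))*(-16) = ((1369/9)*(-1) + (-6 - 2*(-1)))*(-16) = (-1369/9 + (-6 + 2))*(-16) = (-1369/9 - 4)*(-16) = -1405/9*(-16) = 22480/9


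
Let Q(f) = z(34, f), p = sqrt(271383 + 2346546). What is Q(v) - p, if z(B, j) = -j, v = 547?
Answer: -547 - 3*sqrt(290881) ≈ -2165.0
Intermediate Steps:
p = 3*sqrt(290881) (p = sqrt(2617929) = 3*sqrt(290881) ≈ 1618.0)
Q(f) = -f
Q(v) - p = -1*547 - 3*sqrt(290881) = -547 - 3*sqrt(290881)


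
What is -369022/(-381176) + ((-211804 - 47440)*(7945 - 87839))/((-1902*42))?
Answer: -986862891490811/3806232948 ≈ -2.5928e+5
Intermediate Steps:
-369022/(-381176) + ((-211804 - 47440)*(7945 - 87839))/((-1902*42)) = -369022*(-1/381176) - 259244*(-79894)/(-79884) = 184511/190588 + 20712040136*(-1/79884) = 184511/190588 - 5178010034/19971 = -986862891490811/3806232948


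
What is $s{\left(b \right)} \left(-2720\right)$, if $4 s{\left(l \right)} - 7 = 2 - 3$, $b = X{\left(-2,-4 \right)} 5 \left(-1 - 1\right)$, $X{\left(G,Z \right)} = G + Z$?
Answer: $-4080$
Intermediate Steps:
$b = 60$ ($b = \left(-2 - 4\right) 5 \left(-1 - 1\right) = \left(-6\right) 5 \left(-2\right) = \left(-30\right) \left(-2\right) = 60$)
$s{\left(l \right)} = \frac{3}{2}$ ($s{\left(l \right)} = \frac{7}{4} + \frac{2 - 3}{4} = \frac{7}{4} + \frac{1}{4} \left(-1\right) = \frac{7}{4} - \frac{1}{4} = \frac{3}{2}$)
$s{\left(b \right)} \left(-2720\right) = \frac{3}{2} \left(-2720\right) = -4080$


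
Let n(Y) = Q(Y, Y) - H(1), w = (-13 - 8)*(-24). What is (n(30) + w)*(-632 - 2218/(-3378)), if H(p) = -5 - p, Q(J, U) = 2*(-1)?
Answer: -541700212/1689 ≈ -3.2072e+5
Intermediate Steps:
Q(J, U) = -2
w = 504 (w = -21*(-24) = 504)
n(Y) = 4 (n(Y) = -2 - (-5 - 1*1) = -2 - (-5 - 1) = -2 - 1*(-6) = -2 + 6 = 4)
(n(30) + w)*(-632 - 2218/(-3378)) = (4 + 504)*(-632 - 2218/(-3378)) = 508*(-632 - 2218*(-1/3378)) = 508*(-632 + 1109/1689) = 508*(-1066339/1689) = -541700212/1689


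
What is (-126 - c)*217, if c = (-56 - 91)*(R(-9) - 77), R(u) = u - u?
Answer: -2483565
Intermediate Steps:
R(u) = 0
c = 11319 (c = (-56 - 91)*(0 - 77) = -147*(-77) = 11319)
(-126 - c)*217 = (-126 - 1*11319)*217 = (-126 - 11319)*217 = -11445*217 = -2483565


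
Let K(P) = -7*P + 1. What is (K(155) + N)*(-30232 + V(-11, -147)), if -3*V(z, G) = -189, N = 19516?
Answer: -556075008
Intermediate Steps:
K(P) = 1 - 7*P
V(z, G) = 63 (V(z, G) = -1/3*(-189) = 63)
(K(155) + N)*(-30232 + V(-11, -147)) = ((1 - 7*155) + 19516)*(-30232 + 63) = ((1 - 1085) + 19516)*(-30169) = (-1084 + 19516)*(-30169) = 18432*(-30169) = -556075008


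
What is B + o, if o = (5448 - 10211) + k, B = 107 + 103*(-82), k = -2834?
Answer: -15936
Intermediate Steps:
B = -8339 (B = 107 - 8446 = -8339)
o = -7597 (o = (5448 - 10211) - 2834 = -4763 - 2834 = -7597)
B + o = -8339 - 7597 = -15936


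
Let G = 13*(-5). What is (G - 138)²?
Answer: 41209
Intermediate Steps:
G = -65
(G - 138)² = (-65 - 138)² = (-203)² = 41209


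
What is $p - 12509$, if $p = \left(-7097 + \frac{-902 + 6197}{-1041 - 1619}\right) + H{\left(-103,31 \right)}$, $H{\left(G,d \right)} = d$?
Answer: $- \frac{10414959}{532} \approx -19577.0$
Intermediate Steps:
$p = - \frac{3760171}{532}$ ($p = \left(-7097 + \frac{-902 + 6197}{-1041 - 1619}\right) + 31 = \left(-7097 + \frac{5295}{-2660}\right) + 31 = \left(-7097 + 5295 \left(- \frac{1}{2660}\right)\right) + 31 = \left(-7097 - \frac{1059}{532}\right) + 31 = - \frac{3776663}{532} + 31 = - \frac{3760171}{532} \approx -7068.0$)
$p - 12509 = - \frac{3760171}{532} - 12509 = - \frac{10414959}{532}$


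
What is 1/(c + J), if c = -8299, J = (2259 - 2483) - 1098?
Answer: -1/9621 ≈ -0.00010394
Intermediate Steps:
J = -1322 (J = -224 - 1098 = -1322)
1/(c + J) = 1/(-8299 - 1322) = 1/(-9621) = -1/9621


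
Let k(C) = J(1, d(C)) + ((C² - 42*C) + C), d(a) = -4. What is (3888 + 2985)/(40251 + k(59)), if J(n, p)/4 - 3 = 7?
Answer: 6873/41353 ≈ 0.16620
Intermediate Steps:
J(n, p) = 40 (J(n, p) = 12 + 4*7 = 12 + 28 = 40)
k(C) = 40 + C² - 41*C (k(C) = 40 + ((C² - 42*C) + C) = 40 + (C² - 41*C) = 40 + C² - 41*C)
(3888 + 2985)/(40251 + k(59)) = (3888 + 2985)/(40251 + (40 + 59² - 41*59)) = 6873/(40251 + (40 + 3481 - 2419)) = 6873/(40251 + 1102) = 6873/41353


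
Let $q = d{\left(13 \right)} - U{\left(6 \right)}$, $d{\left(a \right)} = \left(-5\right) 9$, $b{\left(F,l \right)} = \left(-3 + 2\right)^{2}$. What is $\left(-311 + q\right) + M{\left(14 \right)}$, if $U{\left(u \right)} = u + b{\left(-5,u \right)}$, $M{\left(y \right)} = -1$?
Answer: $-364$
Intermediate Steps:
$b{\left(F,l \right)} = 1$ ($b{\left(F,l \right)} = \left(-1\right)^{2} = 1$)
$U{\left(u \right)} = 1 + u$ ($U{\left(u \right)} = u + 1 = 1 + u$)
$d{\left(a \right)} = -45$
$q = -52$ ($q = -45 - \left(1 + 6\right) = -45 - 7 = -52$)
$\left(-311 + q\right) + M{\left(14 \right)} = \left(-311 - 52\right) - 1 = -363 - 1 = -364$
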